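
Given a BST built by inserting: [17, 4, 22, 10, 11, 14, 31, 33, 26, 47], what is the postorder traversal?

Tree insertion order: [17, 4, 22, 10, 11, 14, 31, 33, 26, 47]
Tree (level-order array): [17, 4, 22, None, 10, None, 31, None, 11, 26, 33, None, 14, None, None, None, 47]
Postorder traversal: [14, 11, 10, 4, 26, 47, 33, 31, 22, 17]


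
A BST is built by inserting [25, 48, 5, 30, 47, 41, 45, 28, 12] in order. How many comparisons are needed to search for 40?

Search path for 40: 25 -> 48 -> 30 -> 47 -> 41
Found: False
Comparisons: 5


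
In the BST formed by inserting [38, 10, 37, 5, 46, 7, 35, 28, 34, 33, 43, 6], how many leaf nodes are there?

Tree built from: [38, 10, 37, 5, 46, 7, 35, 28, 34, 33, 43, 6]
Tree (level-order array): [38, 10, 46, 5, 37, 43, None, None, 7, 35, None, None, None, 6, None, 28, None, None, None, None, 34, 33]
Rule: A leaf has 0 children.
Per-node child counts:
  node 38: 2 child(ren)
  node 10: 2 child(ren)
  node 5: 1 child(ren)
  node 7: 1 child(ren)
  node 6: 0 child(ren)
  node 37: 1 child(ren)
  node 35: 1 child(ren)
  node 28: 1 child(ren)
  node 34: 1 child(ren)
  node 33: 0 child(ren)
  node 46: 1 child(ren)
  node 43: 0 child(ren)
Matching nodes: [6, 33, 43]
Count of leaf nodes: 3


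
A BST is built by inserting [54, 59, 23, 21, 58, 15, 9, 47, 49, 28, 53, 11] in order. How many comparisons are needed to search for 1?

Search path for 1: 54 -> 23 -> 21 -> 15 -> 9
Found: False
Comparisons: 5


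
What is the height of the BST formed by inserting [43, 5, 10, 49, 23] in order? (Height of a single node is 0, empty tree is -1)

Insertion order: [43, 5, 10, 49, 23]
Tree (level-order array): [43, 5, 49, None, 10, None, None, None, 23]
Compute height bottom-up (empty subtree = -1):
  height(23) = 1 + max(-1, -1) = 0
  height(10) = 1 + max(-1, 0) = 1
  height(5) = 1 + max(-1, 1) = 2
  height(49) = 1 + max(-1, -1) = 0
  height(43) = 1 + max(2, 0) = 3
Height = 3


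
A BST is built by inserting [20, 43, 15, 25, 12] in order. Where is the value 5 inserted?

Starting tree (level order): [20, 15, 43, 12, None, 25]
Insertion path: 20 -> 15 -> 12
Result: insert 5 as left child of 12
Final tree (level order): [20, 15, 43, 12, None, 25, None, 5]


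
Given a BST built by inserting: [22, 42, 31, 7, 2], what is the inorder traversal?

Tree insertion order: [22, 42, 31, 7, 2]
Tree (level-order array): [22, 7, 42, 2, None, 31]
Inorder traversal: [2, 7, 22, 31, 42]


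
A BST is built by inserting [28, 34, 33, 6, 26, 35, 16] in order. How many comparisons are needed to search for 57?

Search path for 57: 28 -> 34 -> 35
Found: False
Comparisons: 3


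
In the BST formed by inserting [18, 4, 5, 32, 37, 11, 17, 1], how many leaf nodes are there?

Tree built from: [18, 4, 5, 32, 37, 11, 17, 1]
Tree (level-order array): [18, 4, 32, 1, 5, None, 37, None, None, None, 11, None, None, None, 17]
Rule: A leaf has 0 children.
Per-node child counts:
  node 18: 2 child(ren)
  node 4: 2 child(ren)
  node 1: 0 child(ren)
  node 5: 1 child(ren)
  node 11: 1 child(ren)
  node 17: 0 child(ren)
  node 32: 1 child(ren)
  node 37: 0 child(ren)
Matching nodes: [1, 17, 37]
Count of leaf nodes: 3


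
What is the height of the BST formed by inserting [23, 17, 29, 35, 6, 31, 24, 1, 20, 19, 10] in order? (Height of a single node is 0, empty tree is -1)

Insertion order: [23, 17, 29, 35, 6, 31, 24, 1, 20, 19, 10]
Tree (level-order array): [23, 17, 29, 6, 20, 24, 35, 1, 10, 19, None, None, None, 31]
Compute height bottom-up (empty subtree = -1):
  height(1) = 1 + max(-1, -1) = 0
  height(10) = 1 + max(-1, -1) = 0
  height(6) = 1 + max(0, 0) = 1
  height(19) = 1 + max(-1, -1) = 0
  height(20) = 1 + max(0, -1) = 1
  height(17) = 1 + max(1, 1) = 2
  height(24) = 1 + max(-1, -1) = 0
  height(31) = 1 + max(-1, -1) = 0
  height(35) = 1 + max(0, -1) = 1
  height(29) = 1 + max(0, 1) = 2
  height(23) = 1 + max(2, 2) = 3
Height = 3


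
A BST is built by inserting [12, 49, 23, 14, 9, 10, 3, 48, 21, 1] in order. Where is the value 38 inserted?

Starting tree (level order): [12, 9, 49, 3, 10, 23, None, 1, None, None, None, 14, 48, None, None, None, 21]
Insertion path: 12 -> 49 -> 23 -> 48
Result: insert 38 as left child of 48
Final tree (level order): [12, 9, 49, 3, 10, 23, None, 1, None, None, None, 14, 48, None, None, None, 21, 38]


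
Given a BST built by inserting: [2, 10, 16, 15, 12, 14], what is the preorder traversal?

Tree insertion order: [2, 10, 16, 15, 12, 14]
Tree (level-order array): [2, None, 10, None, 16, 15, None, 12, None, None, 14]
Preorder traversal: [2, 10, 16, 15, 12, 14]


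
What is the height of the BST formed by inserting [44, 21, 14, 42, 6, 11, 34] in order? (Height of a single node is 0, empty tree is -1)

Insertion order: [44, 21, 14, 42, 6, 11, 34]
Tree (level-order array): [44, 21, None, 14, 42, 6, None, 34, None, None, 11]
Compute height bottom-up (empty subtree = -1):
  height(11) = 1 + max(-1, -1) = 0
  height(6) = 1 + max(-1, 0) = 1
  height(14) = 1 + max(1, -1) = 2
  height(34) = 1 + max(-1, -1) = 0
  height(42) = 1 + max(0, -1) = 1
  height(21) = 1 + max(2, 1) = 3
  height(44) = 1 + max(3, -1) = 4
Height = 4


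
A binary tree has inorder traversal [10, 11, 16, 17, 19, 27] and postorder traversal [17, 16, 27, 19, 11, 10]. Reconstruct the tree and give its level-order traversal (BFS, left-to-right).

Inorder:   [10, 11, 16, 17, 19, 27]
Postorder: [17, 16, 27, 19, 11, 10]
Algorithm: postorder visits root last, so walk postorder right-to-left;
each value is the root of the current inorder slice — split it at that
value, recurse on the right subtree first, then the left.
Recursive splits:
  root=10; inorder splits into left=[], right=[11, 16, 17, 19, 27]
  root=11; inorder splits into left=[], right=[16, 17, 19, 27]
  root=19; inorder splits into left=[16, 17], right=[27]
  root=27; inorder splits into left=[], right=[]
  root=16; inorder splits into left=[], right=[17]
  root=17; inorder splits into left=[], right=[]
Reconstructed level-order: [10, 11, 19, 16, 27, 17]


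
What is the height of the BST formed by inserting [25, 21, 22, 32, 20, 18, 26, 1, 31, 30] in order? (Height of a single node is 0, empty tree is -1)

Insertion order: [25, 21, 22, 32, 20, 18, 26, 1, 31, 30]
Tree (level-order array): [25, 21, 32, 20, 22, 26, None, 18, None, None, None, None, 31, 1, None, 30]
Compute height bottom-up (empty subtree = -1):
  height(1) = 1 + max(-1, -1) = 0
  height(18) = 1 + max(0, -1) = 1
  height(20) = 1 + max(1, -1) = 2
  height(22) = 1 + max(-1, -1) = 0
  height(21) = 1 + max(2, 0) = 3
  height(30) = 1 + max(-1, -1) = 0
  height(31) = 1 + max(0, -1) = 1
  height(26) = 1 + max(-1, 1) = 2
  height(32) = 1 + max(2, -1) = 3
  height(25) = 1 + max(3, 3) = 4
Height = 4


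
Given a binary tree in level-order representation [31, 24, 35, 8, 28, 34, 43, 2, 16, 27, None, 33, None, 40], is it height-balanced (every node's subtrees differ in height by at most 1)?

Tree (level-order array): [31, 24, 35, 8, 28, 34, 43, 2, 16, 27, None, 33, None, 40]
Definition: a tree is height-balanced if, at every node, |h(left) - h(right)| <= 1 (empty subtree has height -1).
Bottom-up per-node check:
  node 2: h_left=-1, h_right=-1, diff=0 [OK], height=0
  node 16: h_left=-1, h_right=-1, diff=0 [OK], height=0
  node 8: h_left=0, h_right=0, diff=0 [OK], height=1
  node 27: h_left=-1, h_right=-1, diff=0 [OK], height=0
  node 28: h_left=0, h_right=-1, diff=1 [OK], height=1
  node 24: h_left=1, h_right=1, diff=0 [OK], height=2
  node 33: h_left=-1, h_right=-1, diff=0 [OK], height=0
  node 34: h_left=0, h_right=-1, diff=1 [OK], height=1
  node 40: h_left=-1, h_right=-1, diff=0 [OK], height=0
  node 43: h_left=0, h_right=-1, diff=1 [OK], height=1
  node 35: h_left=1, h_right=1, diff=0 [OK], height=2
  node 31: h_left=2, h_right=2, diff=0 [OK], height=3
All nodes satisfy the balance condition.
Result: Balanced


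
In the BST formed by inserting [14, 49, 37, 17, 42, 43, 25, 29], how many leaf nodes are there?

Tree built from: [14, 49, 37, 17, 42, 43, 25, 29]
Tree (level-order array): [14, None, 49, 37, None, 17, 42, None, 25, None, 43, None, 29]
Rule: A leaf has 0 children.
Per-node child counts:
  node 14: 1 child(ren)
  node 49: 1 child(ren)
  node 37: 2 child(ren)
  node 17: 1 child(ren)
  node 25: 1 child(ren)
  node 29: 0 child(ren)
  node 42: 1 child(ren)
  node 43: 0 child(ren)
Matching nodes: [29, 43]
Count of leaf nodes: 2


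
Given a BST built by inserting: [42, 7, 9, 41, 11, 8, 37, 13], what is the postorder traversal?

Tree insertion order: [42, 7, 9, 41, 11, 8, 37, 13]
Tree (level-order array): [42, 7, None, None, 9, 8, 41, None, None, 11, None, None, 37, 13]
Postorder traversal: [8, 13, 37, 11, 41, 9, 7, 42]


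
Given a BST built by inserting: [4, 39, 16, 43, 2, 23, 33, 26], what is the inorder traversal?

Tree insertion order: [4, 39, 16, 43, 2, 23, 33, 26]
Tree (level-order array): [4, 2, 39, None, None, 16, 43, None, 23, None, None, None, 33, 26]
Inorder traversal: [2, 4, 16, 23, 26, 33, 39, 43]


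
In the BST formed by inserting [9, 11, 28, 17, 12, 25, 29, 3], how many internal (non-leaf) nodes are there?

Tree built from: [9, 11, 28, 17, 12, 25, 29, 3]
Tree (level-order array): [9, 3, 11, None, None, None, 28, 17, 29, 12, 25]
Rule: An internal node has at least one child.
Per-node child counts:
  node 9: 2 child(ren)
  node 3: 0 child(ren)
  node 11: 1 child(ren)
  node 28: 2 child(ren)
  node 17: 2 child(ren)
  node 12: 0 child(ren)
  node 25: 0 child(ren)
  node 29: 0 child(ren)
Matching nodes: [9, 11, 28, 17]
Count of internal (non-leaf) nodes: 4


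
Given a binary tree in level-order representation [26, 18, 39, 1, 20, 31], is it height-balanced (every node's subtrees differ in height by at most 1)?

Tree (level-order array): [26, 18, 39, 1, 20, 31]
Definition: a tree is height-balanced if, at every node, |h(left) - h(right)| <= 1 (empty subtree has height -1).
Bottom-up per-node check:
  node 1: h_left=-1, h_right=-1, diff=0 [OK], height=0
  node 20: h_left=-1, h_right=-1, diff=0 [OK], height=0
  node 18: h_left=0, h_right=0, diff=0 [OK], height=1
  node 31: h_left=-1, h_right=-1, diff=0 [OK], height=0
  node 39: h_left=0, h_right=-1, diff=1 [OK], height=1
  node 26: h_left=1, h_right=1, diff=0 [OK], height=2
All nodes satisfy the balance condition.
Result: Balanced


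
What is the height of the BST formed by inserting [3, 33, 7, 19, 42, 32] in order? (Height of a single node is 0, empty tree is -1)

Insertion order: [3, 33, 7, 19, 42, 32]
Tree (level-order array): [3, None, 33, 7, 42, None, 19, None, None, None, 32]
Compute height bottom-up (empty subtree = -1):
  height(32) = 1 + max(-1, -1) = 0
  height(19) = 1 + max(-1, 0) = 1
  height(7) = 1 + max(-1, 1) = 2
  height(42) = 1 + max(-1, -1) = 0
  height(33) = 1 + max(2, 0) = 3
  height(3) = 1 + max(-1, 3) = 4
Height = 4


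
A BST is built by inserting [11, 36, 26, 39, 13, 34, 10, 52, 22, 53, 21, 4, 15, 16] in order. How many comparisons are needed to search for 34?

Search path for 34: 11 -> 36 -> 26 -> 34
Found: True
Comparisons: 4


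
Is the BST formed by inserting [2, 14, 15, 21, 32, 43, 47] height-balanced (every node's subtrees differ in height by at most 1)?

Tree (level-order array): [2, None, 14, None, 15, None, 21, None, 32, None, 43, None, 47]
Definition: a tree is height-balanced if, at every node, |h(left) - h(right)| <= 1 (empty subtree has height -1).
Bottom-up per-node check:
  node 47: h_left=-1, h_right=-1, diff=0 [OK], height=0
  node 43: h_left=-1, h_right=0, diff=1 [OK], height=1
  node 32: h_left=-1, h_right=1, diff=2 [FAIL (|-1-1|=2 > 1)], height=2
  node 21: h_left=-1, h_right=2, diff=3 [FAIL (|-1-2|=3 > 1)], height=3
  node 15: h_left=-1, h_right=3, diff=4 [FAIL (|-1-3|=4 > 1)], height=4
  node 14: h_left=-1, h_right=4, diff=5 [FAIL (|-1-4|=5 > 1)], height=5
  node 2: h_left=-1, h_right=5, diff=6 [FAIL (|-1-5|=6 > 1)], height=6
Node 32 violates the condition: |-1 - 1| = 2 > 1.
Result: Not balanced


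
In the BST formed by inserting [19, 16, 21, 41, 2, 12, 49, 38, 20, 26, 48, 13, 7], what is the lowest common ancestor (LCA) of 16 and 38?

Tree insertion order: [19, 16, 21, 41, 2, 12, 49, 38, 20, 26, 48, 13, 7]
Tree (level-order array): [19, 16, 21, 2, None, 20, 41, None, 12, None, None, 38, 49, 7, 13, 26, None, 48]
In a BST, the LCA of p=16, q=38 is the first node v on the
root-to-leaf path with p <= v <= q (go left if both < v, right if both > v).
Walk from root:
  at 19: 16 <= 19 <= 38, this is the LCA
LCA = 19


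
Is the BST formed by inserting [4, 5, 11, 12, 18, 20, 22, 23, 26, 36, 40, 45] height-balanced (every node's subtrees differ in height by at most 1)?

Tree (level-order array): [4, None, 5, None, 11, None, 12, None, 18, None, 20, None, 22, None, 23, None, 26, None, 36, None, 40, None, 45]
Definition: a tree is height-balanced if, at every node, |h(left) - h(right)| <= 1 (empty subtree has height -1).
Bottom-up per-node check:
  node 45: h_left=-1, h_right=-1, diff=0 [OK], height=0
  node 40: h_left=-1, h_right=0, diff=1 [OK], height=1
  node 36: h_left=-1, h_right=1, diff=2 [FAIL (|-1-1|=2 > 1)], height=2
  node 26: h_left=-1, h_right=2, diff=3 [FAIL (|-1-2|=3 > 1)], height=3
  node 23: h_left=-1, h_right=3, diff=4 [FAIL (|-1-3|=4 > 1)], height=4
  node 22: h_left=-1, h_right=4, diff=5 [FAIL (|-1-4|=5 > 1)], height=5
  node 20: h_left=-1, h_right=5, diff=6 [FAIL (|-1-5|=6 > 1)], height=6
  node 18: h_left=-1, h_right=6, diff=7 [FAIL (|-1-6|=7 > 1)], height=7
  node 12: h_left=-1, h_right=7, diff=8 [FAIL (|-1-7|=8 > 1)], height=8
  node 11: h_left=-1, h_right=8, diff=9 [FAIL (|-1-8|=9 > 1)], height=9
  node 5: h_left=-1, h_right=9, diff=10 [FAIL (|-1-9|=10 > 1)], height=10
  node 4: h_left=-1, h_right=10, diff=11 [FAIL (|-1-10|=11 > 1)], height=11
Node 36 violates the condition: |-1 - 1| = 2 > 1.
Result: Not balanced


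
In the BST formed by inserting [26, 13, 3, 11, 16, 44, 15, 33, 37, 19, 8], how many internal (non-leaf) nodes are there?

Tree built from: [26, 13, 3, 11, 16, 44, 15, 33, 37, 19, 8]
Tree (level-order array): [26, 13, 44, 3, 16, 33, None, None, 11, 15, 19, None, 37, 8]
Rule: An internal node has at least one child.
Per-node child counts:
  node 26: 2 child(ren)
  node 13: 2 child(ren)
  node 3: 1 child(ren)
  node 11: 1 child(ren)
  node 8: 0 child(ren)
  node 16: 2 child(ren)
  node 15: 0 child(ren)
  node 19: 0 child(ren)
  node 44: 1 child(ren)
  node 33: 1 child(ren)
  node 37: 0 child(ren)
Matching nodes: [26, 13, 3, 11, 16, 44, 33]
Count of internal (non-leaf) nodes: 7


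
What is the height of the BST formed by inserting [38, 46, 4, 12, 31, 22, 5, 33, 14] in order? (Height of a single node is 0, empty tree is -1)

Insertion order: [38, 46, 4, 12, 31, 22, 5, 33, 14]
Tree (level-order array): [38, 4, 46, None, 12, None, None, 5, 31, None, None, 22, 33, 14]
Compute height bottom-up (empty subtree = -1):
  height(5) = 1 + max(-1, -1) = 0
  height(14) = 1 + max(-1, -1) = 0
  height(22) = 1 + max(0, -1) = 1
  height(33) = 1 + max(-1, -1) = 0
  height(31) = 1 + max(1, 0) = 2
  height(12) = 1 + max(0, 2) = 3
  height(4) = 1 + max(-1, 3) = 4
  height(46) = 1 + max(-1, -1) = 0
  height(38) = 1 + max(4, 0) = 5
Height = 5


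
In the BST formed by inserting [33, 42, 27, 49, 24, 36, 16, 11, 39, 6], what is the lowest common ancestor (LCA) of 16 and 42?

Tree insertion order: [33, 42, 27, 49, 24, 36, 16, 11, 39, 6]
Tree (level-order array): [33, 27, 42, 24, None, 36, 49, 16, None, None, 39, None, None, 11, None, None, None, 6]
In a BST, the LCA of p=16, q=42 is the first node v on the
root-to-leaf path with p <= v <= q (go left if both < v, right if both > v).
Walk from root:
  at 33: 16 <= 33 <= 42, this is the LCA
LCA = 33


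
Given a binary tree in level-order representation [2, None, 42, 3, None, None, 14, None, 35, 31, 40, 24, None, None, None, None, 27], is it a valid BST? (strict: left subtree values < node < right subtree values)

Level-order array: [2, None, 42, 3, None, None, 14, None, 35, 31, 40, 24, None, None, None, None, 27]
Validate using subtree bounds (lo, hi): at each node, require lo < value < hi,
then recurse left with hi=value and right with lo=value.
Preorder trace (stopping at first violation):
  at node 2 with bounds (-inf, +inf): OK
  at node 42 with bounds (2, +inf): OK
  at node 3 with bounds (2, 42): OK
  at node 14 with bounds (3, 42): OK
  at node 35 with bounds (14, 42): OK
  at node 31 with bounds (14, 35): OK
  at node 24 with bounds (14, 31): OK
  at node 27 with bounds (24, 31): OK
  at node 40 with bounds (35, 42): OK
No violation found at any node.
Result: Valid BST


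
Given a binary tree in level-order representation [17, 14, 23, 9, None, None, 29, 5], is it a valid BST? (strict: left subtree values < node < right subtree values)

Level-order array: [17, 14, 23, 9, None, None, 29, 5]
Validate using subtree bounds (lo, hi): at each node, require lo < value < hi,
then recurse left with hi=value and right with lo=value.
Preorder trace (stopping at first violation):
  at node 17 with bounds (-inf, +inf): OK
  at node 14 with bounds (-inf, 17): OK
  at node 9 with bounds (-inf, 14): OK
  at node 5 with bounds (-inf, 9): OK
  at node 23 with bounds (17, +inf): OK
  at node 29 with bounds (23, +inf): OK
No violation found at any node.
Result: Valid BST


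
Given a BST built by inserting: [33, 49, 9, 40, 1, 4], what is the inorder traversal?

Tree insertion order: [33, 49, 9, 40, 1, 4]
Tree (level-order array): [33, 9, 49, 1, None, 40, None, None, 4]
Inorder traversal: [1, 4, 9, 33, 40, 49]


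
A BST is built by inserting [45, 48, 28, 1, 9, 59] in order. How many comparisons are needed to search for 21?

Search path for 21: 45 -> 28 -> 1 -> 9
Found: False
Comparisons: 4


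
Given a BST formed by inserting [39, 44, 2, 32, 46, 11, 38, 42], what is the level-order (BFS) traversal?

Tree insertion order: [39, 44, 2, 32, 46, 11, 38, 42]
Tree (level-order array): [39, 2, 44, None, 32, 42, 46, 11, 38]
BFS from the root, enqueuing left then right child of each popped node:
  queue [39] -> pop 39, enqueue [2, 44], visited so far: [39]
  queue [2, 44] -> pop 2, enqueue [32], visited so far: [39, 2]
  queue [44, 32] -> pop 44, enqueue [42, 46], visited so far: [39, 2, 44]
  queue [32, 42, 46] -> pop 32, enqueue [11, 38], visited so far: [39, 2, 44, 32]
  queue [42, 46, 11, 38] -> pop 42, enqueue [none], visited so far: [39, 2, 44, 32, 42]
  queue [46, 11, 38] -> pop 46, enqueue [none], visited so far: [39, 2, 44, 32, 42, 46]
  queue [11, 38] -> pop 11, enqueue [none], visited so far: [39, 2, 44, 32, 42, 46, 11]
  queue [38] -> pop 38, enqueue [none], visited so far: [39, 2, 44, 32, 42, 46, 11, 38]
Result: [39, 2, 44, 32, 42, 46, 11, 38]


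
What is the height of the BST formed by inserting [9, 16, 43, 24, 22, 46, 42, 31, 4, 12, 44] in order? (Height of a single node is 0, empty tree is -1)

Insertion order: [9, 16, 43, 24, 22, 46, 42, 31, 4, 12, 44]
Tree (level-order array): [9, 4, 16, None, None, 12, 43, None, None, 24, 46, 22, 42, 44, None, None, None, 31]
Compute height bottom-up (empty subtree = -1):
  height(4) = 1 + max(-1, -1) = 0
  height(12) = 1 + max(-1, -1) = 0
  height(22) = 1 + max(-1, -1) = 0
  height(31) = 1 + max(-1, -1) = 0
  height(42) = 1 + max(0, -1) = 1
  height(24) = 1 + max(0, 1) = 2
  height(44) = 1 + max(-1, -1) = 0
  height(46) = 1 + max(0, -1) = 1
  height(43) = 1 + max(2, 1) = 3
  height(16) = 1 + max(0, 3) = 4
  height(9) = 1 + max(0, 4) = 5
Height = 5


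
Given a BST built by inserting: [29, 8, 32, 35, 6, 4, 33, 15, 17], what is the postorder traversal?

Tree insertion order: [29, 8, 32, 35, 6, 4, 33, 15, 17]
Tree (level-order array): [29, 8, 32, 6, 15, None, 35, 4, None, None, 17, 33]
Postorder traversal: [4, 6, 17, 15, 8, 33, 35, 32, 29]


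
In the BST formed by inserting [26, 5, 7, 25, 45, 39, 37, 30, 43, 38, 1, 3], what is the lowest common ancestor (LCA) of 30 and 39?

Tree insertion order: [26, 5, 7, 25, 45, 39, 37, 30, 43, 38, 1, 3]
Tree (level-order array): [26, 5, 45, 1, 7, 39, None, None, 3, None, 25, 37, 43, None, None, None, None, 30, 38]
In a BST, the LCA of p=30, q=39 is the first node v on the
root-to-leaf path with p <= v <= q (go left if both < v, right if both > v).
Walk from root:
  at 26: both 30 and 39 > 26, go right
  at 45: both 30 and 39 < 45, go left
  at 39: 30 <= 39 <= 39, this is the LCA
LCA = 39


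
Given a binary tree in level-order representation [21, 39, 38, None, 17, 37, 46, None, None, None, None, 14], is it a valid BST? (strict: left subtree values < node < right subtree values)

Level-order array: [21, 39, 38, None, 17, 37, 46, None, None, None, None, 14]
Validate using subtree bounds (lo, hi): at each node, require lo < value < hi,
then recurse left with hi=value and right with lo=value.
Preorder trace (stopping at first violation):
  at node 21 with bounds (-inf, +inf): OK
  at node 39 with bounds (-inf, 21): VIOLATION
Node 39 violates its bound: not (-inf < 39 < 21).
Result: Not a valid BST


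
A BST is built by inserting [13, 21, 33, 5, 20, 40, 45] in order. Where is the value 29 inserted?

Starting tree (level order): [13, 5, 21, None, None, 20, 33, None, None, None, 40, None, 45]
Insertion path: 13 -> 21 -> 33
Result: insert 29 as left child of 33
Final tree (level order): [13, 5, 21, None, None, 20, 33, None, None, 29, 40, None, None, None, 45]


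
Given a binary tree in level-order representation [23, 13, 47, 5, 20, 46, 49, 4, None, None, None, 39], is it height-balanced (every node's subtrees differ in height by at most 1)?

Tree (level-order array): [23, 13, 47, 5, 20, 46, 49, 4, None, None, None, 39]
Definition: a tree is height-balanced if, at every node, |h(left) - h(right)| <= 1 (empty subtree has height -1).
Bottom-up per-node check:
  node 4: h_left=-1, h_right=-1, diff=0 [OK], height=0
  node 5: h_left=0, h_right=-1, diff=1 [OK], height=1
  node 20: h_left=-1, h_right=-1, diff=0 [OK], height=0
  node 13: h_left=1, h_right=0, diff=1 [OK], height=2
  node 39: h_left=-1, h_right=-1, diff=0 [OK], height=0
  node 46: h_left=0, h_right=-1, diff=1 [OK], height=1
  node 49: h_left=-1, h_right=-1, diff=0 [OK], height=0
  node 47: h_left=1, h_right=0, diff=1 [OK], height=2
  node 23: h_left=2, h_right=2, diff=0 [OK], height=3
All nodes satisfy the balance condition.
Result: Balanced


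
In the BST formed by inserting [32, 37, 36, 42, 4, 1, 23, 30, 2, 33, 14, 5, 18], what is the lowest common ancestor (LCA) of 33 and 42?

Tree insertion order: [32, 37, 36, 42, 4, 1, 23, 30, 2, 33, 14, 5, 18]
Tree (level-order array): [32, 4, 37, 1, 23, 36, 42, None, 2, 14, 30, 33, None, None, None, None, None, 5, 18]
In a BST, the LCA of p=33, q=42 is the first node v on the
root-to-leaf path with p <= v <= q (go left if both < v, right if both > v).
Walk from root:
  at 32: both 33 and 42 > 32, go right
  at 37: 33 <= 37 <= 42, this is the LCA
LCA = 37


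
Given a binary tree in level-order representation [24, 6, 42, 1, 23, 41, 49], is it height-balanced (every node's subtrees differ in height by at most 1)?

Tree (level-order array): [24, 6, 42, 1, 23, 41, 49]
Definition: a tree is height-balanced if, at every node, |h(left) - h(right)| <= 1 (empty subtree has height -1).
Bottom-up per-node check:
  node 1: h_left=-1, h_right=-1, diff=0 [OK], height=0
  node 23: h_left=-1, h_right=-1, diff=0 [OK], height=0
  node 6: h_left=0, h_right=0, diff=0 [OK], height=1
  node 41: h_left=-1, h_right=-1, diff=0 [OK], height=0
  node 49: h_left=-1, h_right=-1, diff=0 [OK], height=0
  node 42: h_left=0, h_right=0, diff=0 [OK], height=1
  node 24: h_left=1, h_right=1, diff=0 [OK], height=2
All nodes satisfy the balance condition.
Result: Balanced


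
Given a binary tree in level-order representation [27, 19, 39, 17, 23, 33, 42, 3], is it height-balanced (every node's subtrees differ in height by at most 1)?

Tree (level-order array): [27, 19, 39, 17, 23, 33, 42, 3]
Definition: a tree is height-balanced if, at every node, |h(left) - h(right)| <= 1 (empty subtree has height -1).
Bottom-up per-node check:
  node 3: h_left=-1, h_right=-1, diff=0 [OK], height=0
  node 17: h_left=0, h_right=-1, diff=1 [OK], height=1
  node 23: h_left=-1, h_right=-1, diff=0 [OK], height=0
  node 19: h_left=1, h_right=0, diff=1 [OK], height=2
  node 33: h_left=-1, h_right=-1, diff=0 [OK], height=0
  node 42: h_left=-1, h_right=-1, diff=0 [OK], height=0
  node 39: h_left=0, h_right=0, diff=0 [OK], height=1
  node 27: h_left=2, h_right=1, diff=1 [OK], height=3
All nodes satisfy the balance condition.
Result: Balanced


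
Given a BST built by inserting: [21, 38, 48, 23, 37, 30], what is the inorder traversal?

Tree insertion order: [21, 38, 48, 23, 37, 30]
Tree (level-order array): [21, None, 38, 23, 48, None, 37, None, None, 30]
Inorder traversal: [21, 23, 30, 37, 38, 48]


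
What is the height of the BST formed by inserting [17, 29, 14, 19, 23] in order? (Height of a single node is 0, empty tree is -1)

Insertion order: [17, 29, 14, 19, 23]
Tree (level-order array): [17, 14, 29, None, None, 19, None, None, 23]
Compute height bottom-up (empty subtree = -1):
  height(14) = 1 + max(-1, -1) = 0
  height(23) = 1 + max(-1, -1) = 0
  height(19) = 1 + max(-1, 0) = 1
  height(29) = 1 + max(1, -1) = 2
  height(17) = 1 + max(0, 2) = 3
Height = 3


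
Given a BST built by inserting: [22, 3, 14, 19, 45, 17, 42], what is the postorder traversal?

Tree insertion order: [22, 3, 14, 19, 45, 17, 42]
Tree (level-order array): [22, 3, 45, None, 14, 42, None, None, 19, None, None, 17]
Postorder traversal: [17, 19, 14, 3, 42, 45, 22]


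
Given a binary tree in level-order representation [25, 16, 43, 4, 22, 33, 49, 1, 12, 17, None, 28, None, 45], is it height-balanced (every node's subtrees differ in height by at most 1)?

Tree (level-order array): [25, 16, 43, 4, 22, 33, 49, 1, 12, 17, None, 28, None, 45]
Definition: a tree is height-balanced if, at every node, |h(left) - h(right)| <= 1 (empty subtree has height -1).
Bottom-up per-node check:
  node 1: h_left=-1, h_right=-1, diff=0 [OK], height=0
  node 12: h_left=-1, h_right=-1, diff=0 [OK], height=0
  node 4: h_left=0, h_right=0, diff=0 [OK], height=1
  node 17: h_left=-1, h_right=-1, diff=0 [OK], height=0
  node 22: h_left=0, h_right=-1, diff=1 [OK], height=1
  node 16: h_left=1, h_right=1, diff=0 [OK], height=2
  node 28: h_left=-1, h_right=-1, diff=0 [OK], height=0
  node 33: h_left=0, h_right=-1, diff=1 [OK], height=1
  node 45: h_left=-1, h_right=-1, diff=0 [OK], height=0
  node 49: h_left=0, h_right=-1, diff=1 [OK], height=1
  node 43: h_left=1, h_right=1, diff=0 [OK], height=2
  node 25: h_left=2, h_right=2, diff=0 [OK], height=3
All nodes satisfy the balance condition.
Result: Balanced


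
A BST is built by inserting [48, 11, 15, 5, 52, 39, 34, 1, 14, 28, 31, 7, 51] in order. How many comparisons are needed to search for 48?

Search path for 48: 48
Found: True
Comparisons: 1


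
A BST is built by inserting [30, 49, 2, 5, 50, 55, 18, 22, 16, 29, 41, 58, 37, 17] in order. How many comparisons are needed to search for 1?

Search path for 1: 30 -> 2
Found: False
Comparisons: 2


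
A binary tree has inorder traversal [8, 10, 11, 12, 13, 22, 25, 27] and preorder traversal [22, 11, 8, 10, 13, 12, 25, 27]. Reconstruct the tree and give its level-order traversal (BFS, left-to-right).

Inorder:  [8, 10, 11, 12, 13, 22, 25, 27]
Preorder: [22, 11, 8, 10, 13, 12, 25, 27]
Algorithm: preorder visits root first, so consume preorder in order;
for each root, split the current inorder slice at that value into
left-subtree inorder and right-subtree inorder, then recurse.
Recursive splits:
  root=22; inorder splits into left=[8, 10, 11, 12, 13], right=[25, 27]
  root=11; inorder splits into left=[8, 10], right=[12, 13]
  root=8; inorder splits into left=[], right=[10]
  root=10; inorder splits into left=[], right=[]
  root=13; inorder splits into left=[12], right=[]
  root=12; inorder splits into left=[], right=[]
  root=25; inorder splits into left=[], right=[27]
  root=27; inorder splits into left=[], right=[]
Reconstructed level-order: [22, 11, 25, 8, 13, 27, 10, 12]


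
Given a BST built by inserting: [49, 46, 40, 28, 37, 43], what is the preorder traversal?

Tree insertion order: [49, 46, 40, 28, 37, 43]
Tree (level-order array): [49, 46, None, 40, None, 28, 43, None, 37]
Preorder traversal: [49, 46, 40, 28, 37, 43]


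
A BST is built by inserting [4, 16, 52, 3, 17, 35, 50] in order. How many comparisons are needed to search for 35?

Search path for 35: 4 -> 16 -> 52 -> 17 -> 35
Found: True
Comparisons: 5


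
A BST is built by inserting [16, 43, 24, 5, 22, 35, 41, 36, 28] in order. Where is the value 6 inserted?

Starting tree (level order): [16, 5, 43, None, None, 24, None, 22, 35, None, None, 28, 41, None, None, 36]
Insertion path: 16 -> 5
Result: insert 6 as right child of 5
Final tree (level order): [16, 5, 43, None, 6, 24, None, None, None, 22, 35, None, None, 28, 41, None, None, 36]


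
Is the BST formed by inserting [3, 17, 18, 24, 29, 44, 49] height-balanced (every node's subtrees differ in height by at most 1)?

Tree (level-order array): [3, None, 17, None, 18, None, 24, None, 29, None, 44, None, 49]
Definition: a tree is height-balanced if, at every node, |h(left) - h(right)| <= 1 (empty subtree has height -1).
Bottom-up per-node check:
  node 49: h_left=-1, h_right=-1, diff=0 [OK], height=0
  node 44: h_left=-1, h_right=0, diff=1 [OK], height=1
  node 29: h_left=-1, h_right=1, diff=2 [FAIL (|-1-1|=2 > 1)], height=2
  node 24: h_left=-1, h_right=2, diff=3 [FAIL (|-1-2|=3 > 1)], height=3
  node 18: h_left=-1, h_right=3, diff=4 [FAIL (|-1-3|=4 > 1)], height=4
  node 17: h_left=-1, h_right=4, diff=5 [FAIL (|-1-4|=5 > 1)], height=5
  node 3: h_left=-1, h_right=5, diff=6 [FAIL (|-1-5|=6 > 1)], height=6
Node 29 violates the condition: |-1 - 1| = 2 > 1.
Result: Not balanced


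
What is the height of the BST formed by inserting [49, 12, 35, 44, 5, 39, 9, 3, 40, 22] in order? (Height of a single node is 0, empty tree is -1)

Insertion order: [49, 12, 35, 44, 5, 39, 9, 3, 40, 22]
Tree (level-order array): [49, 12, None, 5, 35, 3, 9, 22, 44, None, None, None, None, None, None, 39, None, None, 40]
Compute height bottom-up (empty subtree = -1):
  height(3) = 1 + max(-1, -1) = 0
  height(9) = 1 + max(-1, -1) = 0
  height(5) = 1 + max(0, 0) = 1
  height(22) = 1 + max(-1, -1) = 0
  height(40) = 1 + max(-1, -1) = 0
  height(39) = 1 + max(-1, 0) = 1
  height(44) = 1 + max(1, -1) = 2
  height(35) = 1 + max(0, 2) = 3
  height(12) = 1 + max(1, 3) = 4
  height(49) = 1 + max(4, -1) = 5
Height = 5


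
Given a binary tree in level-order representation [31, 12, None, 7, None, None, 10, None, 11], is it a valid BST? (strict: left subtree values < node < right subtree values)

Level-order array: [31, 12, None, 7, None, None, 10, None, 11]
Validate using subtree bounds (lo, hi): at each node, require lo < value < hi,
then recurse left with hi=value and right with lo=value.
Preorder trace (stopping at first violation):
  at node 31 with bounds (-inf, +inf): OK
  at node 12 with bounds (-inf, 31): OK
  at node 7 with bounds (-inf, 12): OK
  at node 10 with bounds (7, 12): OK
  at node 11 with bounds (10, 12): OK
No violation found at any node.
Result: Valid BST


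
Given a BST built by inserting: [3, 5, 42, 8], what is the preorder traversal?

Tree insertion order: [3, 5, 42, 8]
Tree (level-order array): [3, None, 5, None, 42, 8]
Preorder traversal: [3, 5, 42, 8]


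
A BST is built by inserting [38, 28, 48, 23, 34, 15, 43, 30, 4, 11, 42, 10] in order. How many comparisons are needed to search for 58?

Search path for 58: 38 -> 48
Found: False
Comparisons: 2


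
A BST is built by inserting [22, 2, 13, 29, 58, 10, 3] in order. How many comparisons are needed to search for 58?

Search path for 58: 22 -> 29 -> 58
Found: True
Comparisons: 3


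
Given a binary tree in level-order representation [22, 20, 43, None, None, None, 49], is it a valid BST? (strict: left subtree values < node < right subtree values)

Level-order array: [22, 20, 43, None, None, None, 49]
Validate using subtree bounds (lo, hi): at each node, require lo < value < hi,
then recurse left with hi=value and right with lo=value.
Preorder trace (stopping at first violation):
  at node 22 with bounds (-inf, +inf): OK
  at node 20 with bounds (-inf, 22): OK
  at node 43 with bounds (22, +inf): OK
  at node 49 with bounds (43, +inf): OK
No violation found at any node.
Result: Valid BST


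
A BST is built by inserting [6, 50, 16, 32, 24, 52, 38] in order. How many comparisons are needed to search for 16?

Search path for 16: 6 -> 50 -> 16
Found: True
Comparisons: 3


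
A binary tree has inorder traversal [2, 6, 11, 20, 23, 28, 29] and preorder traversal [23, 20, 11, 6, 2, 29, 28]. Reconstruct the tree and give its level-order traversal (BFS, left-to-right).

Inorder:  [2, 6, 11, 20, 23, 28, 29]
Preorder: [23, 20, 11, 6, 2, 29, 28]
Algorithm: preorder visits root first, so consume preorder in order;
for each root, split the current inorder slice at that value into
left-subtree inorder and right-subtree inorder, then recurse.
Recursive splits:
  root=23; inorder splits into left=[2, 6, 11, 20], right=[28, 29]
  root=20; inorder splits into left=[2, 6, 11], right=[]
  root=11; inorder splits into left=[2, 6], right=[]
  root=6; inorder splits into left=[2], right=[]
  root=2; inorder splits into left=[], right=[]
  root=29; inorder splits into left=[28], right=[]
  root=28; inorder splits into left=[], right=[]
Reconstructed level-order: [23, 20, 29, 11, 28, 6, 2]


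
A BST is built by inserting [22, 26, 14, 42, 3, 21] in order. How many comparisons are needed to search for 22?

Search path for 22: 22
Found: True
Comparisons: 1


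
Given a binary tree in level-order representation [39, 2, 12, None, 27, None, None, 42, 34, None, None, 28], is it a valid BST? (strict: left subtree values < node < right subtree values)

Level-order array: [39, 2, 12, None, 27, None, None, 42, 34, None, None, 28]
Validate using subtree bounds (lo, hi): at each node, require lo < value < hi,
then recurse left with hi=value and right with lo=value.
Preorder trace (stopping at first violation):
  at node 39 with bounds (-inf, +inf): OK
  at node 2 with bounds (-inf, 39): OK
  at node 27 with bounds (2, 39): OK
  at node 42 with bounds (2, 27): VIOLATION
Node 42 violates its bound: not (2 < 42 < 27).
Result: Not a valid BST


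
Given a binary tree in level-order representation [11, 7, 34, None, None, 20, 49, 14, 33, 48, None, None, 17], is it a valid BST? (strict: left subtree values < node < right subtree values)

Level-order array: [11, 7, 34, None, None, 20, 49, 14, 33, 48, None, None, 17]
Validate using subtree bounds (lo, hi): at each node, require lo < value < hi,
then recurse left with hi=value and right with lo=value.
Preorder trace (stopping at first violation):
  at node 11 with bounds (-inf, +inf): OK
  at node 7 with bounds (-inf, 11): OK
  at node 34 with bounds (11, +inf): OK
  at node 20 with bounds (11, 34): OK
  at node 14 with bounds (11, 20): OK
  at node 17 with bounds (14, 20): OK
  at node 33 with bounds (20, 34): OK
  at node 49 with bounds (34, +inf): OK
  at node 48 with bounds (34, 49): OK
No violation found at any node.
Result: Valid BST


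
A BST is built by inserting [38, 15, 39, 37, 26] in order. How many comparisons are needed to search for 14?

Search path for 14: 38 -> 15
Found: False
Comparisons: 2


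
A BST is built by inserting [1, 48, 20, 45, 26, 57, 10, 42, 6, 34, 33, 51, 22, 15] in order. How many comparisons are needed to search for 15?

Search path for 15: 1 -> 48 -> 20 -> 10 -> 15
Found: True
Comparisons: 5


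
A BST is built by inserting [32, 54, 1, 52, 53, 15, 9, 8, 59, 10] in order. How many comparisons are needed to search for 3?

Search path for 3: 32 -> 1 -> 15 -> 9 -> 8
Found: False
Comparisons: 5


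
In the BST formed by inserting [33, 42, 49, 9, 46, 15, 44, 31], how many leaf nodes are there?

Tree built from: [33, 42, 49, 9, 46, 15, 44, 31]
Tree (level-order array): [33, 9, 42, None, 15, None, 49, None, 31, 46, None, None, None, 44]
Rule: A leaf has 0 children.
Per-node child counts:
  node 33: 2 child(ren)
  node 9: 1 child(ren)
  node 15: 1 child(ren)
  node 31: 0 child(ren)
  node 42: 1 child(ren)
  node 49: 1 child(ren)
  node 46: 1 child(ren)
  node 44: 0 child(ren)
Matching nodes: [31, 44]
Count of leaf nodes: 2


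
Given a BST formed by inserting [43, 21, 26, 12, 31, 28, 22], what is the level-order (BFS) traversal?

Tree insertion order: [43, 21, 26, 12, 31, 28, 22]
Tree (level-order array): [43, 21, None, 12, 26, None, None, 22, 31, None, None, 28]
BFS from the root, enqueuing left then right child of each popped node:
  queue [43] -> pop 43, enqueue [21], visited so far: [43]
  queue [21] -> pop 21, enqueue [12, 26], visited so far: [43, 21]
  queue [12, 26] -> pop 12, enqueue [none], visited so far: [43, 21, 12]
  queue [26] -> pop 26, enqueue [22, 31], visited so far: [43, 21, 12, 26]
  queue [22, 31] -> pop 22, enqueue [none], visited so far: [43, 21, 12, 26, 22]
  queue [31] -> pop 31, enqueue [28], visited so far: [43, 21, 12, 26, 22, 31]
  queue [28] -> pop 28, enqueue [none], visited so far: [43, 21, 12, 26, 22, 31, 28]
Result: [43, 21, 12, 26, 22, 31, 28]


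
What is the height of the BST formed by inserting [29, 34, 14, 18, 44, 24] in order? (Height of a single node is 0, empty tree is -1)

Insertion order: [29, 34, 14, 18, 44, 24]
Tree (level-order array): [29, 14, 34, None, 18, None, 44, None, 24]
Compute height bottom-up (empty subtree = -1):
  height(24) = 1 + max(-1, -1) = 0
  height(18) = 1 + max(-1, 0) = 1
  height(14) = 1 + max(-1, 1) = 2
  height(44) = 1 + max(-1, -1) = 0
  height(34) = 1 + max(-1, 0) = 1
  height(29) = 1 + max(2, 1) = 3
Height = 3


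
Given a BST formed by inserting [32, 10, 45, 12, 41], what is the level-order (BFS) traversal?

Tree insertion order: [32, 10, 45, 12, 41]
Tree (level-order array): [32, 10, 45, None, 12, 41]
BFS from the root, enqueuing left then right child of each popped node:
  queue [32] -> pop 32, enqueue [10, 45], visited so far: [32]
  queue [10, 45] -> pop 10, enqueue [12], visited so far: [32, 10]
  queue [45, 12] -> pop 45, enqueue [41], visited so far: [32, 10, 45]
  queue [12, 41] -> pop 12, enqueue [none], visited so far: [32, 10, 45, 12]
  queue [41] -> pop 41, enqueue [none], visited so far: [32, 10, 45, 12, 41]
Result: [32, 10, 45, 12, 41]


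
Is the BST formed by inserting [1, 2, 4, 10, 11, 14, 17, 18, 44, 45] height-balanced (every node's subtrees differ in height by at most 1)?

Tree (level-order array): [1, None, 2, None, 4, None, 10, None, 11, None, 14, None, 17, None, 18, None, 44, None, 45]
Definition: a tree is height-balanced if, at every node, |h(left) - h(right)| <= 1 (empty subtree has height -1).
Bottom-up per-node check:
  node 45: h_left=-1, h_right=-1, diff=0 [OK], height=0
  node 44: h_left=-1, h_right=0, diff=1 [OK], height=1
  node 18: h_left=-1, h_right=1, diff=2 [FAIL (|-1-1|=2 > 1)], height=2
  node 17: h_left=-1, h_right=2, diff=3 [FAIL (|-1-2|=3 > 1)], height=3
  node 14: h_left=-1, h_right=3, diff=4 [FAIL (|-1-3|=4 > 1)], height=4
  node 11: h_left=-1, h_right=4, diff=5 [FAIL (|-1-4|=5 > 1)], height=5
  node 10: h_left=-1, h_right=5, diff=6 [FAIL (|-1-5|=6 > 1)], height=6
  node 4: h_left=-1, h_right=6, diff=7 [FAIL (|-1-6|=7 > 1)], height=7
  node 2: h_left=-1, h_right=7, diff=8 [FAIL (|-1-7|=8 > 1)], height=8
  node 1: h_left=-1, h_right=8, diff=9 [FAIL (|-1-8|=9 > 1)], height=9
Node 18 violates the condition: |-1 - 1| = 2 > 1.
Result: Not balanced


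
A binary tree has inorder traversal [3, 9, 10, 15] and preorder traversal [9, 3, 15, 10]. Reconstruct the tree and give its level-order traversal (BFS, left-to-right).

Inorder:  [3, 9, 10, 15]
Preorder: [9, 3, 15, 10]
Algorithm: preorder visits root first, so consume preorder in order;
for each root, split the current inorder slice at that value into
left-subtree inorder and right-subtree inorder, then recurse.
Recursive splits:
  root=9; inorder splits into left=[3], right=[10, 15]
  root=3; inorder splits into left=[], right=[]
  root=15; inorder splits into left=[10], right=[]
  root=10; inorder splits into left=[], right=[]
Reconstructed level-order: [9, 3, 15, 10]
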